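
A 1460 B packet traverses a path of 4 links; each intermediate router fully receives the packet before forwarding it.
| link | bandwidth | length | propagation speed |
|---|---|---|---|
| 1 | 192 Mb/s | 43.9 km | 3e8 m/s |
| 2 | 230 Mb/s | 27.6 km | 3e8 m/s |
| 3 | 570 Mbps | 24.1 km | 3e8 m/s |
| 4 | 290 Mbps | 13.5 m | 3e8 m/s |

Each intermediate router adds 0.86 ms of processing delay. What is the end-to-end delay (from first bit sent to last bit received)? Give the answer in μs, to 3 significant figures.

3070 μs

L = 1460 × 8 = 11680 bits.
Transmission delays (L/R per hop): 60.8333, 50.7826, 20.4912, 40.2759 μs; sum = 172.383 μs.
Propagation delays (d/s per hop): 146.333, 92, 80.3333, 0.045 μs; sum = 318.712 μs.
Processing at 3 router(s): 3 × 0.86 ms = 2580 μs.
End-to-end = 3070 μs.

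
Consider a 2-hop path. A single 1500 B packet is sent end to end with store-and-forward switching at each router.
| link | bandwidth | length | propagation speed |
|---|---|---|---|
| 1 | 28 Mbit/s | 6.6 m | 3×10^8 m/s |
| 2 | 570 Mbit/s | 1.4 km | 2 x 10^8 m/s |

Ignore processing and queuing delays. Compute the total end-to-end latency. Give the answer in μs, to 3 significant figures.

L = 1500 × 8 = 12000 bits.
Transmission delays (L/R per hop): 428.571, 21.0526 μs; sum = 449.624 μs.
Propagation delays (d/s per hop): 0.022, 7 μs; sum = 7.022 μs.
End-to-end = 457 μs.

457 μs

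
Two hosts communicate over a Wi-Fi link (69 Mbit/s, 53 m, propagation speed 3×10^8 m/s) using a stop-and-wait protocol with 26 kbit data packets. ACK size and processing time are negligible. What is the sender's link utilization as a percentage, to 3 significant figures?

t_tx = L/R = 26000/69000000 = 0.000376812 s.
t_prop = 53/300000000 = 1.76667e-07 s; RTT = 3.53333e-07 s.
Cycle = t_tx + RTT = 0.000377165 s.
Utilization = t_tx / cycle = 0.000376812/0.000377165 = 99.9 %.

99.9 %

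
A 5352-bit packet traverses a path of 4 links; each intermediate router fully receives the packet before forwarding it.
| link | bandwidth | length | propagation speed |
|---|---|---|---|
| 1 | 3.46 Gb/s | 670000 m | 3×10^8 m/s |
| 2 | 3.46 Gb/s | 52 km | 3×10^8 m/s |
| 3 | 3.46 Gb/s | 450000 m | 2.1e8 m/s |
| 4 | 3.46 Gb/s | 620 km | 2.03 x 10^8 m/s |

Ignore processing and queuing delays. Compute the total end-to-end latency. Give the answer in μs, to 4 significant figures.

Transmission delay per hop = L/R = 5352/3460000000 = 1.54682 μs; 4 hops → 6.18728 μs.
Propagation delays (d/s per hop): 2233.33, 173.333, 2142.86, 3054.19 μs; sum = 7603.71 μs.
End-to-end = 7610 μs.

7610 μs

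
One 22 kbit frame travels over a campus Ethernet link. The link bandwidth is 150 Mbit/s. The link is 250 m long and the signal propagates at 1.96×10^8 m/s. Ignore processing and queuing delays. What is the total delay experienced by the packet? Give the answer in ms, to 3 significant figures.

0.148 ms

L = 22000 bits.
Transmission delay = L/R = 22000 / 150000000 = 0.146667 ms.
Propagation delay = d/s = 250 m / 196000000 m/s = 0.00127551 ms.
Total = 0.148 ms.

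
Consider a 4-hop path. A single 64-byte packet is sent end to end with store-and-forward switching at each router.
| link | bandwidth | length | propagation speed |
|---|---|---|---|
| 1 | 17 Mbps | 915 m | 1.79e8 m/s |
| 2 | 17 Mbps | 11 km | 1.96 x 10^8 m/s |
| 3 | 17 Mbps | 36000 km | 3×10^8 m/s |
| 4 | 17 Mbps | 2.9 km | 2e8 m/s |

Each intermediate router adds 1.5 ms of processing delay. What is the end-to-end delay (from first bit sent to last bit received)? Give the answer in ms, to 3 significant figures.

125 ms

L = 64 × 8 = 512 bits.
Transmission delay per hop = L/R = 512/17000000 = 0.0301176 ms; 4 hops → 0.120471 ms.
Propagation delays (d/s per hop): 0.00511173, 0.0561224, 120, 0.0145 ms; sum = 120.076 ms.
Processing at 3 router(s): 3 × 1.5 ms = 4.5 ms.
End-to-end = 125 ms.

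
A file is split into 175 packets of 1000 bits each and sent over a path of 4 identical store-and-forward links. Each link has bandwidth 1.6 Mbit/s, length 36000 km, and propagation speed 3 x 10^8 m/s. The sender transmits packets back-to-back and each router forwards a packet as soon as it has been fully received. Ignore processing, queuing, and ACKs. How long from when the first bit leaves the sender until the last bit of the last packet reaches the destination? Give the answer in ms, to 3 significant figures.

591 ms

Per-hop transmission t_tx = L/R = 1000/1600000 = 0.625 ms.
Per-hop propagation t_prop = 36000000/300000000 = 120 ms.
Pipeline fill: first packet needs 4·t_tx to clear all hops; remaining 174 packets each add one t_tx.
Total = (4+175-1)·t_tx + 4·t_prop = 178·0.625 + 4·120 = 591 ms.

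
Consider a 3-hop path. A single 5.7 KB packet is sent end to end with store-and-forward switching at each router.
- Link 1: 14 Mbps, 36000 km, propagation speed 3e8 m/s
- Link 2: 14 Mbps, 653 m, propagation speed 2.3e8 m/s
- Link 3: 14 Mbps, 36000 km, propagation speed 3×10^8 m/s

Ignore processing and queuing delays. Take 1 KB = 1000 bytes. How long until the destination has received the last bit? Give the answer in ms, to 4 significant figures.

249.8 ms

L = 45600 bits.
Transmission delay per hop = L/R = 45600/14000000 = 3.25714 ms; 3 hops → 9.77143 ms.
Propagation delays (d/s per hop): 120, 0.00283913, 120 ms; sum = 240.003 ms.
End-to-end = 249.8 ms.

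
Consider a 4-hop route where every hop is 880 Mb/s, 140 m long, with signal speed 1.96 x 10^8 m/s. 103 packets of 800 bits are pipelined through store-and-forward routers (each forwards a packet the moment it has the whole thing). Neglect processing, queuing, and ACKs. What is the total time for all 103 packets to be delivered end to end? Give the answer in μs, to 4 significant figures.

Per-hop transmission t_tx = L/R = 800/880000000 = 0.909091 μs.
Per-hop propagation t_prop = 140/196000000 = 0.714286 μs.
Pipeline fill: first packet needs 4·t_tx to clear all hops; remaining 102 packets each add one t_tx.
Total = (4+103-1)·t_tx + 4·t_prop = 106·0.909091 + 4·0.714286 = 99.22 μs.

99.22 μs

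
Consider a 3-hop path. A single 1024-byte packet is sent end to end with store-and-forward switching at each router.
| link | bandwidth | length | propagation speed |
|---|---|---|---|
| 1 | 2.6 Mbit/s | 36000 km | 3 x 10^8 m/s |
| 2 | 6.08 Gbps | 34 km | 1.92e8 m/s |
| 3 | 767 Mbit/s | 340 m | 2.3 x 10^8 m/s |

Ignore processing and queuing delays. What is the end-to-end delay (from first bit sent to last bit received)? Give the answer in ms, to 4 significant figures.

123.3 ms

L = 1024 × 8 = 8192 bits.
Transmission delays (L/R per hop): 3.15077, 0.00134737, 0.0106806 ms; sum = 3.1628 ms.
Propagation delays (d/s per hop): 120, 0.177083, 0.00147826 ms; sum = 120.179 ms.
End-to-end = 123.3 ms.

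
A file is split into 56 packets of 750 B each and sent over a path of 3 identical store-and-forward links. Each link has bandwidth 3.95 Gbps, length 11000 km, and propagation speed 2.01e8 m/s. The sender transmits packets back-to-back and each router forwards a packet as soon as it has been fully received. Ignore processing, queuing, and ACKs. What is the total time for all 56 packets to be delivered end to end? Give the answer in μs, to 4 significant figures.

Per-hop transmission t_tx = L/R = 6000/3950000000 = 1.51899 μs.
Per-hop propagation t_prop = 11000000/2.01e+08 = 54726.4 μs.
Pipeline fill: first packet needs 3·t_tx to clear all hops; remaining 55 packets each add one t_tx.
Total = (3+56-1)·t_tx + 3·t_prop = 58·1.51899 + 3·54726.4 = 164300 μs.

164300 μs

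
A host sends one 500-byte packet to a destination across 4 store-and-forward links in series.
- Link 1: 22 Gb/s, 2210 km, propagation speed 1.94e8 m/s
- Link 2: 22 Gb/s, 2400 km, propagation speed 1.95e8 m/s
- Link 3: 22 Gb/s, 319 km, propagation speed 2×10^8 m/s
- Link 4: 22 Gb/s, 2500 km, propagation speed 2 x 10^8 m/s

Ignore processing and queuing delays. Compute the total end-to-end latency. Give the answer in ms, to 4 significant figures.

37.80 ms

L = 500 × 8 = 4000 bits.
Transmission delay per hop = L/R = 4000/22000000000 = 0.000181818 ms; 4 hops → 0.000727273 ms.
Propagation delays (d/s per hop): 11.3918, 12.3077, 1.595, 12.5 ms; sum = 37.7944 ms.
End-to-end = 37.80 ms.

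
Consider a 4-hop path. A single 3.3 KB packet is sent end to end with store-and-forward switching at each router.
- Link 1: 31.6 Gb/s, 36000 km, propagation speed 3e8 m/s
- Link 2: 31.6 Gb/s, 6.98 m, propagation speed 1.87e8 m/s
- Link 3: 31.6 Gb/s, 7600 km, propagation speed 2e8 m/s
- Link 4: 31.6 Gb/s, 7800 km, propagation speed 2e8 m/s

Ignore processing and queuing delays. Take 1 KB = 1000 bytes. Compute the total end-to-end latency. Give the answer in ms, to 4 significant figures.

L = 26400 bits.
Transmission delay per hop = L/R = 26400/31600000000 = 0.000835443 ms; 4 hops → 0.00334177 ms.
Propagation delays (d/s per hop): 120, 3.73262e-05, 38, 39 ms; sum = 197 ms.
End-to-end = 197.0 ms.

197.0 ms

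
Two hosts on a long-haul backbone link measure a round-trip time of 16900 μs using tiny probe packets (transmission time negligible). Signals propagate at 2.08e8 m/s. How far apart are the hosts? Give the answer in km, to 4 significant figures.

1758 km

One-way propagation = RTT/2 = 8450 μs.
d = s × t = 208000000 × 0.00845 = 1758 km.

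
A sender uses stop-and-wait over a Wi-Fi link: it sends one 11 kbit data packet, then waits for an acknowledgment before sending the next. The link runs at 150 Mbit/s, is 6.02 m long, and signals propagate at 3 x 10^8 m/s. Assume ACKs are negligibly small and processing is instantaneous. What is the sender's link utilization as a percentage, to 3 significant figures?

99.9 %

t_tx = L/R = 11000/150000000 = 7.33333e-05 s.
t_prop = 6.02/300000000 = 2.00667e-08 s; RTT = 4.01333e-08 s.
Cycle = t_tx + RTT = 7.33735e-05 s.
Utilization = t_tx / cycle = 7.33333e-05/7.33735e-05 = 99.9 %.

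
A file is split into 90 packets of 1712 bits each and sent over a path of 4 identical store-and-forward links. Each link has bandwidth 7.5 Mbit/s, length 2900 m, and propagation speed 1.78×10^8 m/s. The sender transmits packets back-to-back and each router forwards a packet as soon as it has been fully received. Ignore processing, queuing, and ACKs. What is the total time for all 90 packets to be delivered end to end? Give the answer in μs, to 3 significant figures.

21300 μs

Per-hop transmission t_tx = L/R = 1712/7500000 = 228.267 μs.
Per-hop propagation t_prop = 2900/178000000 = 16.2921 μs.
Pipeline fill: first packet needs 4·t_tx to clear all hops; remaining 89 packets each add one t_tx.
Total = (4+90-1)·t_tx + 4·t_prop = 93·228.267 + 4·16.2921 = 21300 μs.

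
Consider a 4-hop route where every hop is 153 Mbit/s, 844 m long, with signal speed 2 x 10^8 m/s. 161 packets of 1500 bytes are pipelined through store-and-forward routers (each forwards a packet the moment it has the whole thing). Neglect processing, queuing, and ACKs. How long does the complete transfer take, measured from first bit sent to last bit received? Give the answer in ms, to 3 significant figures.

Per-hop transmission t_tx = L/R = 12000/153000000 = 0.0784314 ms.
Per-hop propagation t_prop = 844/200000000 = 0.00422 ms.
Pipeline fill: first packet needs 4·t_tx to clear all hops; remaining 160 packets each add one t_tx.
Total = (4+161-1)·t_tx + 4·t_prop = 164·0.0784314 + 4·0.00422 = 12.9 ms.

12.9 ms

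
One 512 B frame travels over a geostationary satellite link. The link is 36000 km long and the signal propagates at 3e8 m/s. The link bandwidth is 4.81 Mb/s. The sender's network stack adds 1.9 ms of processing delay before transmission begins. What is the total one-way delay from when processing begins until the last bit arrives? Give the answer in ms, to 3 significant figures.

123 ms

L = 512 × 8 = 4096 bits.
Transmission delay = L/R = 4096 / 4810000 = 0.851559 ms.
Propagation delay = d/s = 36000000 m / 300000000 m/s = 120 ms.
Plus processing delay 1.9 ms = 1.9 ms.
Total = 123 ms.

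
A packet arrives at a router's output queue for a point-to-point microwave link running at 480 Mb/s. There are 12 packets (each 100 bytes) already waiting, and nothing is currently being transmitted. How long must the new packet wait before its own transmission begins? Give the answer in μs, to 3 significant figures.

20.0 μs

Each queued packet: L/R = 800/480000000 = 1.66667 μs.
12 queued → 20 μs.
Queuing delay = 20.0 μs.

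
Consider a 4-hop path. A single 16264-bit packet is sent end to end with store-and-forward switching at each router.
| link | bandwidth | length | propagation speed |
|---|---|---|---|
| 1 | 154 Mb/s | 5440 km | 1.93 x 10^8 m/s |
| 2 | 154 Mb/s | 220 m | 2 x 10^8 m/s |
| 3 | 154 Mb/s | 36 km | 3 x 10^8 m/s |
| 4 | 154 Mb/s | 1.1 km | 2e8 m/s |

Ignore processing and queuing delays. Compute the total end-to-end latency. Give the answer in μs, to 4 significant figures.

28740 μs

Transmission delay per hop = L/R = 16264/154000000 = 105.61 μs; 4 hops → 422.442 μs.
Propagation delays (d/s per hop): 28186.5, 1.1, 120, 5.5 μs; sum = 28313.1 μs.
End-to-end = 28740 μs.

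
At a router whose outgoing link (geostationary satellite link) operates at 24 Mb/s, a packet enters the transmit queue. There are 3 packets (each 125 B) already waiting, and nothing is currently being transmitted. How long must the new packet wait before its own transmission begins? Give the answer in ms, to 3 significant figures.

Each queued packet: L/R = 1000/24000000 = 0.0416667 ms.
3 queued → 0.125 ms.
Queuing delay = 0.125 ms.

0.125 ms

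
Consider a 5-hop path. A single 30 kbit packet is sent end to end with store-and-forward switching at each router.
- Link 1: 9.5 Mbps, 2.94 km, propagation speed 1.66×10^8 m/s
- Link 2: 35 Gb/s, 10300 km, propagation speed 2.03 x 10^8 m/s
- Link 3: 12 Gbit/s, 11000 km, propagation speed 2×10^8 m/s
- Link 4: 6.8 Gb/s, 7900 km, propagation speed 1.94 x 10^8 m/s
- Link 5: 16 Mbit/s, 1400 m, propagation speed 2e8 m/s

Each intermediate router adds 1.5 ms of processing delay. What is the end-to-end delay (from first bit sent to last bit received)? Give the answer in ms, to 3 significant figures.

158 ms

L = 30000 bits.
Transmission delays (L/R per hop): 3.15789, 0.000857143, 0.0025, 0.00441176, 1.875 ms; sum = 5.04066 ms.
Propagation delays (d/s per hop): 0.0177108, 50.7389, 55, 40.7216, 0.007 ms; sum = 146.485 ms.
Processing at 4 router(s): 4 × 1.5 ms = 6 ms.
End-to-end = 158 ms.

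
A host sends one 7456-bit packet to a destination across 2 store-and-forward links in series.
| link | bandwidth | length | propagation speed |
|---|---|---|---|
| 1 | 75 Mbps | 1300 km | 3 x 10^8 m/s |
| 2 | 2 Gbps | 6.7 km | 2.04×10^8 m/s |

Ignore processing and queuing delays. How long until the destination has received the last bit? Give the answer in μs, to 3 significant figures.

4470 μs

Transmission delays (L/R per hop): 99.4133, 3.728 μs; sum = 103.141 μs.
Propagation delays (d/s per hop): 4333.33, 32.8431 μs; sum = 4366.18 μs.
End-to-end = 4470 μs.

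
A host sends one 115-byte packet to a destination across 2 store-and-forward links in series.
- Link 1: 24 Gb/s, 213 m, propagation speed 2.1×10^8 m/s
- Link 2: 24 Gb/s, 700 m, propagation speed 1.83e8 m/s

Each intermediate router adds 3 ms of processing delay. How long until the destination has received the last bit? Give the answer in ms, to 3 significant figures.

3.00 ms

L = 115 × 8 = 920 bits.
Transmission delay per hop = L/R = 920/24000000000 = 3.83333e-05 ms; 2 hops → 7.66667e-05 ms.
Propagation delays (d/s per hop): 0.00101429, 0.00382514 ms; sum = 0.00483942 ms.
Processing at 1 router(s): 1 × 3 ms = 3 ms.
End-to-end = 3.00 ms.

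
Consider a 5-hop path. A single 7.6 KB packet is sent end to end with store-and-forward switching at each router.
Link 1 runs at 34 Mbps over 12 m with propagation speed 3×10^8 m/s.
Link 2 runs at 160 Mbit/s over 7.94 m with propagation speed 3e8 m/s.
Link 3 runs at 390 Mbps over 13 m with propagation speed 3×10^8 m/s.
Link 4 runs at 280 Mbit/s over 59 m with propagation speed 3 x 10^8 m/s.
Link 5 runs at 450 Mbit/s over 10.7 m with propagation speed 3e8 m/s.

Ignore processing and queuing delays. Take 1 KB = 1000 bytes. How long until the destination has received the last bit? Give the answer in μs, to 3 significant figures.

2680 μs

L = 60800 bits.
Transmission delays (L/R per hop): 1788.24, 380, 155.897, 217.143, 135.111 μs; sum = 2676.39 μs.
Propagation delays (d/s per hop): 0.04, 0.0264667, 0.0433333, 0.196667, 0.0356667 μs; sum = 0.342133 μs.
End-to-end = 2680 μs.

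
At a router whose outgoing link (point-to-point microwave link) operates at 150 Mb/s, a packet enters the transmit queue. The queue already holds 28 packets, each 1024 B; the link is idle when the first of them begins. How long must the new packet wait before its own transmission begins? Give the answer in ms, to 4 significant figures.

1.529 ms

Each queued packet: L/R = 8192/150000000 = 0.0546133 ms.
28 queued → 1.52917 ms.
Queuing delay = 1.529 ms.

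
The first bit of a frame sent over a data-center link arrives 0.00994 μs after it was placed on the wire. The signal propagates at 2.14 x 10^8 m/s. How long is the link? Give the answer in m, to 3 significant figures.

d = s × t_prop = 214000000 × 9.94e-09 = 2.13 m.

2.13 m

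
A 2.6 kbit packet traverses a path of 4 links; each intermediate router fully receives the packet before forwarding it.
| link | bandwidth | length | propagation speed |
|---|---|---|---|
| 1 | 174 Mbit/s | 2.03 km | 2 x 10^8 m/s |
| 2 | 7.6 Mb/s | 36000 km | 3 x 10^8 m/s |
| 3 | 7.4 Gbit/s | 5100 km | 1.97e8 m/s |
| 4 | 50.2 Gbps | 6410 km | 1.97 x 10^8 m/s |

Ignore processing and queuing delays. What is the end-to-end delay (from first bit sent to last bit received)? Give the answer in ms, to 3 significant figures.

179 ms

L = 2600 bits.
Transmission delays (L/R per hop): 0.0149425, 0.342105, 0.000351351, 5.17928e-05 ms; sum = 0.357451 ms.
Propagation delays (d/s per hop): 0.01015, 120, 25.8883, 32.5381 ms; sum = 178.437 ms.
End-to-end = 179 ms.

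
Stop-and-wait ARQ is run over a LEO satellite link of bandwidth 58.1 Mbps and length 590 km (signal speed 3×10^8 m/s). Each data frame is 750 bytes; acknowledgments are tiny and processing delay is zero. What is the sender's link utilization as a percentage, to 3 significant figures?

t_tx = L/R = 6000/58100000 = 0.00010327 s.
t_prop = 590000/300000000 = 0.00196667 s; RTT = 0.00393333 s.
Cycle = t_tx + RTT = 0.0040366 s.
Utilization = t_tx / cycle = 0.00010327/0.0040366 = 2.56 %.

2.56 %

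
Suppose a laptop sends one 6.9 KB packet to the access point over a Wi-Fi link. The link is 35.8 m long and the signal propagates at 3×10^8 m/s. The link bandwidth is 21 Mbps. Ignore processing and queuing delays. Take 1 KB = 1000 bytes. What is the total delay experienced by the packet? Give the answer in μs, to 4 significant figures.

L = 55200 bits.
Transmission delay = L/R = 55200 / 21000000 = 2628.57 μs.
Propagation delay = d/s = 35.8 m / 300000000 m/s = 0.119333 μs.
Total = 2629 μs.

2629 μs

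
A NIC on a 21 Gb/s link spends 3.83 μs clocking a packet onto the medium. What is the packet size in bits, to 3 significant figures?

L = R × t_tx = 21000000000 b/s × 3.83e-06 s = 80430 bits.

80400 bits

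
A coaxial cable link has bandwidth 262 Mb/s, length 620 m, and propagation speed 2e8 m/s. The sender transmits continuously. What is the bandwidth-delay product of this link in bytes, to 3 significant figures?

102 bytes

Propagation delay = 620 / 200000000 = 3.1e-06 s.
BDP = R × t_prop = 262000000 × 3.1e-06 = 812.2 bits.
In bytes: 812.2/8 = 102 bytes.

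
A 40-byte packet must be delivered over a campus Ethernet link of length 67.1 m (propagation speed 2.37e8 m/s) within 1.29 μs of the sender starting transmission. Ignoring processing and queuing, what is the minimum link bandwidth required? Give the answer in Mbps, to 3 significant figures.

L = 320 bits.
Propagation delay = 67.1 / 237000000 = 0.283122 μs.
Transmission budget = 1.29 − 0.283122 = 1.00688 μs.
R ≥ L / t_tx = 320 bits / 1.00688e-06 s = 318 Mbps.

318 Mbps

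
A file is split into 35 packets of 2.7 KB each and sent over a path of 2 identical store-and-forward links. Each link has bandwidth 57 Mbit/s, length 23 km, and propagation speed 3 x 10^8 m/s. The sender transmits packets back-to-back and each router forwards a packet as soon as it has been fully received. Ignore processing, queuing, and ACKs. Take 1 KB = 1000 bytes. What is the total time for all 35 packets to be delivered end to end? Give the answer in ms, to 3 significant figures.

Per-hop transmission t_tx = L/R = 21600/57000000 = 0.378947 ms.
Per-hop propagation t_prop = 23000/300000000 = 0.0766667 ms.
Pipeline fill: first packet needs 2·t_tx to clear all hops; remaining 34 packets each add one t_tx.
Total = (2+35-1)·t_tx + 2·t_prop = 36·0.378947 + 2·0.0766667 = 13.8 ms.

13.8 ms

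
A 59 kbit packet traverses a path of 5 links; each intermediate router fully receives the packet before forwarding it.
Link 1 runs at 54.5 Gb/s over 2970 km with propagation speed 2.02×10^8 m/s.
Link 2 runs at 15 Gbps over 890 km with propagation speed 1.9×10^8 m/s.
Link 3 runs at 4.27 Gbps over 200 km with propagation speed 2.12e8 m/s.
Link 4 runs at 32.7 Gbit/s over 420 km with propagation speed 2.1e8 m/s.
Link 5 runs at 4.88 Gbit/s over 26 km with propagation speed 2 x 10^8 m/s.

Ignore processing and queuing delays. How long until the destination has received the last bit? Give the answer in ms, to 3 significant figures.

22.5 ms

L = 59000 bits.
Transmission delays (L/R per hop): 0.00108257, 0.00393333, 0.0138173, 0.00180428, 0.0120902 ms; sum = 0.0327277 ms.
Propagation delays (d/s per hop): 14.703, 4.68421, 0.943396, 2, 0.13 ms; sum = 22.4606 ms.
End-to-end = 22.5 ms.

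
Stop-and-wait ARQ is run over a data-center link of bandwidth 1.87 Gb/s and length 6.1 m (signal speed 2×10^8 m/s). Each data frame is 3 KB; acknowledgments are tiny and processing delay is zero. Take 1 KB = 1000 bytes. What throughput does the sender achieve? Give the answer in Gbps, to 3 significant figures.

1.86 Gbps

t_tx = L/R = 24000/1870000000 = 1.28342e-05 s.
t_prop = 6.1/200000000 = 3.05e-08 s; RTT = 6.1e-08 s.
Cycle = t_tx + RTT = 1.28952e-05 s.
Throughput = L / cycle = 24000 / 1.28952e-05 = 1.86 Gbps.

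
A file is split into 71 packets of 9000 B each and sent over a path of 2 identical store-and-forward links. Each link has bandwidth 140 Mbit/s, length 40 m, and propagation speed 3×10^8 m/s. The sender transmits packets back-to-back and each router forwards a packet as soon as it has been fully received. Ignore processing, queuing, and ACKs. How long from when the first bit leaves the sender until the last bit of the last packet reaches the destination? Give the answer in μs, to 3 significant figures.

Per-hop transmission t_tx = L/R = 72000/140000000 = 514.286 μs.
Per-hop propagation t_prop = 40/300000000 = 0.133333 μs.
Pipeline fill: first packet needs 2·t_tx to clear all hops; remaining 70 packets each add one t_tx.
Total = (2+71-1)·t_tx + 2·t_prop = 72·514.286 + 2·0.133333 = 37000 μs.

37000 μs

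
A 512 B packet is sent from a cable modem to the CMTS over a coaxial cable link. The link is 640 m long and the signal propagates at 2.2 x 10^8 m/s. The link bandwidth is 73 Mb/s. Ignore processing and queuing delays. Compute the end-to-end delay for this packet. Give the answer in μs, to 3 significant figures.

59.0 μs

L = 512 × 8 = 4096 bits.
Transmission delay = L/R = 4096 / 73000000 = 56.1096 μs.
Propagation delay = d/s = 640 m / 2.2e+08 m/s = 2.90909 μs.
Total = 59.0 μs.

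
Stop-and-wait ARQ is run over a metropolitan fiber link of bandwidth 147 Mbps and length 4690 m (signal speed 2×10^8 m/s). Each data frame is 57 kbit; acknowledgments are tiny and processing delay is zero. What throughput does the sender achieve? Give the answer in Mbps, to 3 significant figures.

t_tx = L/R = 57000/147000000 = 0.000387755 s.
t_prop = 4690/200000000 = 2.345e-05 s; RTT = 4.69e-05 s.
Cycle = t_tx + RTT = 0.000434655 s.
Throughput = L / cycle = 57000 / 0.000434655 = 131 Mbps.

131 Mbps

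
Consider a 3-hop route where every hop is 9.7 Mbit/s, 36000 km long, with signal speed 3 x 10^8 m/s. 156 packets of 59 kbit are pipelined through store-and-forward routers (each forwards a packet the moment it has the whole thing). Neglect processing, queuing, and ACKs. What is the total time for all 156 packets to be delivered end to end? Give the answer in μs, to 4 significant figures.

Per-hop transmission t_tx = L/R = 59000/9700000 = 6082.47 μs.
Per-hop propagation t_prop = 36000000/300000000 = 120000 μs.
Pipeline fill: first packet needs 3·t_tx to clear all hops; remaining 155 packets each add one t_tx.
Total = (3+156-1)·t_tx + 3·t_prop = 158·6082.47 + 3·120000 = 1321000 μs.

1321000 μs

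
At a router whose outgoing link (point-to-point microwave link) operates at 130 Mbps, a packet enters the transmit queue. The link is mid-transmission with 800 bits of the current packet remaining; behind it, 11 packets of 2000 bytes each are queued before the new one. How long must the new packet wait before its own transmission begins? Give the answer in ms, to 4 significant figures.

Each queued packet: L/R = 16000/130000000 = 0.123077 ms.
11 queued → 1.35385 ms.
Plus remaining 800 bits of current packet: 0.00615385 ms.
Queuing delay = 1.360 ms.

1.360 ms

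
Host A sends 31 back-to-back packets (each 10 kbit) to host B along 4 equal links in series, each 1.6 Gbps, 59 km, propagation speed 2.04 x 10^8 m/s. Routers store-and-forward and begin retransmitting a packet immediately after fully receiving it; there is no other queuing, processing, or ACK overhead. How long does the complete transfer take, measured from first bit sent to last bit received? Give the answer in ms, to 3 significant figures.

1.37 ms

Per-hop transmission t_tx = L/R = 10000/1600000000 = 0.00625 ms.
Per-hop propagation t_prop = 59000/204000000 = 0.289216 ms.
Pipeline fill: first packet needs 4·t_tx to clear all hops; remaining 30 packets each add one t_tx.
Total = (4+31-1)·t_tx + 4·t_prop = 34·0.00625 + 4·0.289216 = 1.37 ms.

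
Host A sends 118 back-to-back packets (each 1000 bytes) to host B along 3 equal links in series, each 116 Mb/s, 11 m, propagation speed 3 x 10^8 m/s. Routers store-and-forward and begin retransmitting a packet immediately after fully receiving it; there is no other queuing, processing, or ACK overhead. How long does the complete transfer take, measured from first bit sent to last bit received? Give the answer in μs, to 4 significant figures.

Per-hop transmission t_tx = L/R = 8000/116000000 = 68.9655 μs.
Per-hop propagation t_prop = 11/300000000 = 0.0366667 μs.
Pipeline fill: first packet needs 3·t_tx to clear all hops; remaining 117 packets each add one t_tx.
Total = (3+118-1)·t_tx + 3·t_prop = 120·68.9655 + 3·0.0366667 = 8276 μs.

8276 μs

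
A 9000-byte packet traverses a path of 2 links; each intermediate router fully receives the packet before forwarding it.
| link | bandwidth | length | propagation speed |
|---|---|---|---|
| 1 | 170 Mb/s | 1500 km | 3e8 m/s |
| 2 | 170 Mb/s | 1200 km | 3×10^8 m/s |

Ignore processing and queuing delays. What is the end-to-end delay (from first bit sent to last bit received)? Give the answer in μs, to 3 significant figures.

L = 9000 × 8 = 72000 bits.
Transmission delay per hop = L/R = 72000/170000000 = 423.529 μs; 2 hops → 847.059 μs.
Propagation delays (d/s per hop): 5000, 4000 μs; sum = 9000 μs.
End-to-end = 9850 μs.

9850 μs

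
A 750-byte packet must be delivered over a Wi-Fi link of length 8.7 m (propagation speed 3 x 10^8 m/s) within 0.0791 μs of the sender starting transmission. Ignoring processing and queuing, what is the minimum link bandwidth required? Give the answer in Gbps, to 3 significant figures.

120 Gbps

L = 6000 bits.
Propagation delay = 8.7 / 300000000 = 0.029 μs.
Transmission budget = 0.0791 − 0.029 = 0.0501 μs.
R ≥ L / t_tx = 6000 bits / 5.01e-08 s = 120 Gbps.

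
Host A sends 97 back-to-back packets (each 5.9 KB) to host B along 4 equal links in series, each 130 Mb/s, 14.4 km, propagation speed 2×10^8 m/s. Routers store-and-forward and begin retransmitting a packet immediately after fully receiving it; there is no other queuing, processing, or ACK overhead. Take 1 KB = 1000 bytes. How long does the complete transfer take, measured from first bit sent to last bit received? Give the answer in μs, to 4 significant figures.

36600 μs

Per-hop transmission t_tx = L/R = 47200/130000000 = 363.077 μs.
Per-hop propagation t_prop = 14400/200000000 = 72 μs.
Pipeline fill: first packet needs 4·t_tx to clear all hops; remaining 96 packets each add one t_tx.
Total = (4+97-1)·t_tx + 4·t_prop = 100·363.077 + 4·72 = 36600 μs.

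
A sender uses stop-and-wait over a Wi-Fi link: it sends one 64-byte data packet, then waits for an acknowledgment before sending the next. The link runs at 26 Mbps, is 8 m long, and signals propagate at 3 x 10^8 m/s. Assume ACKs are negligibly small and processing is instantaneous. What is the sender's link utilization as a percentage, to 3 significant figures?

t_tx = L/R = 512/26000000 = 1.96923e-05 s.
t_prop = 8/300000000 = 2.66667e-08 s; RTT = 5.33333e-08 s.
Cycle = t_tx + RTT = 1.97456e-05 s.
Utilization = t_tx / cycle = 1.96923e-05/1.97456e-05 = 99.7 %.

99.7 %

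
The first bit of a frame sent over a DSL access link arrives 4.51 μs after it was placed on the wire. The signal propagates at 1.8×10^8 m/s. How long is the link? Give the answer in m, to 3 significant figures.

812 m

d = s × t_prop = 180000000 × 4.51e-06 = 812 m.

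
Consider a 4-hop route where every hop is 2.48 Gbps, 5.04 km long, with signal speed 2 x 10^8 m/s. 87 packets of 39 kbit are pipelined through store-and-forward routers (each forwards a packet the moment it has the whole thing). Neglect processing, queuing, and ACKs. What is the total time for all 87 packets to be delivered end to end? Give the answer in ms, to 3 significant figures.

Per-hop transmission t_tx = L/R = 39000/2480000000 = 0.0157258 ms.
Per-hop propagation t_prop = 5040/200000000 = 0.0252 ms.
Pipeline fill: first packet needs 4·t_tx to clear all hops; remaining 86 packets each add one t_tx.
Total = (4+87-1)·t_tx + 4·t_prop = 90·0.0157258 + 4·0.0252 = 1.52 ms.

1.52 ms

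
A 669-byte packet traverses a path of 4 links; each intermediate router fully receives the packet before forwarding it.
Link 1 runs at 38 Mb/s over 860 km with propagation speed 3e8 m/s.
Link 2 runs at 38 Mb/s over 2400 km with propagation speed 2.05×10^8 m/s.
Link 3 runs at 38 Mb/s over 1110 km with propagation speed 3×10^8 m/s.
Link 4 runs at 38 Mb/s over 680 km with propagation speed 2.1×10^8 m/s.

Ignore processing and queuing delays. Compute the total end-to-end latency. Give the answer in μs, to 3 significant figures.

22100 μs

L = 669 × 8 = 5352 bits.
Transmission delay per hop = L/R = 5352/38000000 = 140.842 μs; 4 hops → 563.368 μs.
Propagation delays (d/s per hop): 2866.67, 11707.3, 3700, 3238.1 μs; sum = 21512.1 μs.
End-to-end = 22100 μs.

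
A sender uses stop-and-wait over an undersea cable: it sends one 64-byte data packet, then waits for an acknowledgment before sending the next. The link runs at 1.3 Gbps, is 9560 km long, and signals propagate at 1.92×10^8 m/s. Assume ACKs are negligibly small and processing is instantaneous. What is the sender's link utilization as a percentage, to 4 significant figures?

t_tx = L/R = 512/1300000000 = 3.93846e-07 s.
t_prop = 9560000/192000000 = 0.0497917 s; RTT = 0.0995833 s.
Cycle = t_tx + RTT = 0.0995837 s.
Utilization = t_tx / cycle = 3.93846e-07/0.0995837 = 0.0003955 %.

0.0003955 %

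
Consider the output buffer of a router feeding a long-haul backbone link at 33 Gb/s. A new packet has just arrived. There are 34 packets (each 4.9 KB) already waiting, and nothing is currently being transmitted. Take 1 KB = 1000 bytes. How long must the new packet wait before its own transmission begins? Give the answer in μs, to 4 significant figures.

Each queued packet: L/R = 39200/33000000000 = 1.18788 μs.
34 queued → 40.3879 μs.
Queuing delay = 40.39 μs.

40.39 μs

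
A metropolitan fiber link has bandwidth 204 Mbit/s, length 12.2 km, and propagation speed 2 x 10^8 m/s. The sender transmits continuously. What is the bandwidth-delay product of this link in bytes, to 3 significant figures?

1560 bytes

Propagation delay = 12200 / 200000000 = 6.1e-05 s.
BDP = R × t_prop = 204000000 × 6.1e-05 = 12444 bits.
In bytes: 12444/8 = 1560 bytes.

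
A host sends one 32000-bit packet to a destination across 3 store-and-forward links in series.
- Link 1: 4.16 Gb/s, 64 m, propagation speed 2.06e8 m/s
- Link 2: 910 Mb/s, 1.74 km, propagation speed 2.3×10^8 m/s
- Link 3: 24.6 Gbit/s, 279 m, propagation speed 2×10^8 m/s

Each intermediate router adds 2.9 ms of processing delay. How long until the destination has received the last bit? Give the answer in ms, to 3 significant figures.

5.85 ms

Transmission delays (L/R per hop): 0.00769231, 0.0351648, 0.00130081 ms; sum = 0.044158 ms.
Propagation delays (d/s per hop): 0.00031068, 0.00756522, 0.001395 ms; sum = 0.0092709 ms.
Processing at 2 router(s): 2 × 2.9 ms = 5.8 ms.
End-to-end = 5.85 ms.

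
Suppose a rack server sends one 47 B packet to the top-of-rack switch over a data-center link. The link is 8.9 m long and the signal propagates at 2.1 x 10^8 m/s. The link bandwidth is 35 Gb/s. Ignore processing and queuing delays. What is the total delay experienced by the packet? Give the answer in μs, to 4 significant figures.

L = 47 × 8 = 376 bits.
Transmission delay = L/R = 376 / 35000000000 = 0.0107429 μs.
Propagation delay = d/s = 8.9 m / 210000000 m/s = 0.042381 μs.
Total = 0.05312 μs.

0.05312 μs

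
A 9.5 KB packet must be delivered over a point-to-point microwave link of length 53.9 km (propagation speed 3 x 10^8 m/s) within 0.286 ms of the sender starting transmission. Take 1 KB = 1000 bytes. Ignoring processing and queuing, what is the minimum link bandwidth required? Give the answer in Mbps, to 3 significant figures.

L = 76000 bits.
Propagation delay = 53900 / 300000000 = 0.179667 ms.
Transmission budget = 0.286 − 0.179667 = 0.106333 ms.
R ≥ L / t_tx = 76000 bits / 0.000106333 s = 715 Mbps.

715 Mbps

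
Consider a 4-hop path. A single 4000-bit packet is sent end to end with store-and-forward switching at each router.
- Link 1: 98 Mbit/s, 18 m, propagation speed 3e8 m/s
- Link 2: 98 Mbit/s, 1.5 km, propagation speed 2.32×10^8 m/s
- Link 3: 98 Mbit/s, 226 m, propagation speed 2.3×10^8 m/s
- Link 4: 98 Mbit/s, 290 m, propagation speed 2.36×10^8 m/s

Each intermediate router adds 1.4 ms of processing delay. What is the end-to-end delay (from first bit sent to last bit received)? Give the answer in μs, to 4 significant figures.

4372 μs

Transmission delay per hop = L/R = 4000/98000000 = 40.8163 μs; 4 hops → 163.265 μs.
Propagation delays (d/s per hop): 0.06, 6.46552, 0.982609, 1.22881 μs; sum = 8.73694 μs.
Processing at 3 router(s): 3 × 1.4 ms = 4200 μs.
End-to-end = 4372 μs.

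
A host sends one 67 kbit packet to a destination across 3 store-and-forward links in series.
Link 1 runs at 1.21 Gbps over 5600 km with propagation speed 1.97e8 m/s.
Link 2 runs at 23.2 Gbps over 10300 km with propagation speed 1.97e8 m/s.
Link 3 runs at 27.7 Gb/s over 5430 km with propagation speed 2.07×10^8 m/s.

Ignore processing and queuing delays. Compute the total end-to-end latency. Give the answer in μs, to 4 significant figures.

107000 μs

L = 67000 bits.
Transmission delays (L/R per hop): 55.3719, 2.88793, 2.41877 μs; sum = 60.6786 μs.
Propagation delays (d/s per hop): 28426.4, 52284.3, 26231.9 μs; sum = 106943 μs.
End-to-end = 107000 μs.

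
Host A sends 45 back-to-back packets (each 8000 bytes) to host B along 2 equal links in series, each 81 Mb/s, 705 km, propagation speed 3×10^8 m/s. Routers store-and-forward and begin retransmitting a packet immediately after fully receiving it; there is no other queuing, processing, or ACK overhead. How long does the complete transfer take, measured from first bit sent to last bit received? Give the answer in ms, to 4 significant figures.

41.05 ms

Per-hop transmission t_tx = L/R = 64000/81000000 = 0.790123 ms.
Per-hop propagation t_prop = 705000/300000000 = 2.35 ms.
Pipeline fill: first packet needs 2·t_tx to clear all hops; remaining 44 packets each add one t_tx.
Total = (2+45-1)·t_tx + 2·t_prop = 46·0.790123 + 2·2.35 = 41.05 ms.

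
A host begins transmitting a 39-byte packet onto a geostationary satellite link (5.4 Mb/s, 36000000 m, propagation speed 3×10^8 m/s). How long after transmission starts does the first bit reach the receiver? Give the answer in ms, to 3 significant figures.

First bit experiences only propagation delay: d/s = 36000000/300000000 = 120 ms.

120 ms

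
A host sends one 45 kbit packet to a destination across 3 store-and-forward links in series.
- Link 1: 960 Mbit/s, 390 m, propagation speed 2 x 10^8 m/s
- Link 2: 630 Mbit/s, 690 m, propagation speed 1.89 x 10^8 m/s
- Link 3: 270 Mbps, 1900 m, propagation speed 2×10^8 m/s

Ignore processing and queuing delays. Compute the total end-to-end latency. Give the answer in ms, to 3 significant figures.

L = 45000 bits.
Transmission delays (L/R per hop): 0.046875, 0.0714286, 0.166667 ms; sum = 0.28497 ms.
Propagation delays (d/s per hop): 0.00195, 0.00365079, 0.0095 ms; sum = 0.0151008 ms.
End-to-end = 0.300 ms.

0.300 ms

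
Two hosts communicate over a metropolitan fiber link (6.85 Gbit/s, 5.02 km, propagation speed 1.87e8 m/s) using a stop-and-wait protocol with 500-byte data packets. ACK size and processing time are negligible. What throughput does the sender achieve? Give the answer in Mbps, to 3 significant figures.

73.7 Mbps

t_tx = L/R = 4000/6850000000 = 5.83942e-07 s.
t_prop = 5020/187000000 = 2.68449e-05 s; RTT = 5.36898e-05 s.
Cycle = t_tx + RTT = 5.42738e-05 s.
Throughput = L / cycle = 4000 / 5.42738e-05 = 73.7 Mbps.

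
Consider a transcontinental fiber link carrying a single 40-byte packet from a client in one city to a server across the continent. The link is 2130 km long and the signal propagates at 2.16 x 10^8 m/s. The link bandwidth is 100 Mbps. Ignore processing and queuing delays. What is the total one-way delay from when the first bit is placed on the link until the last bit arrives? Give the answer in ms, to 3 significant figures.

L = 40 × 8 = 320 bits.
Transmission delay = L/R = 320 / 100000000 = 0.0032 ms.
Propagation delay = d/s = 2130000 m / 216000000 m/s = 9.86111 ms.
Total = 9.86 ms.

9.86 ms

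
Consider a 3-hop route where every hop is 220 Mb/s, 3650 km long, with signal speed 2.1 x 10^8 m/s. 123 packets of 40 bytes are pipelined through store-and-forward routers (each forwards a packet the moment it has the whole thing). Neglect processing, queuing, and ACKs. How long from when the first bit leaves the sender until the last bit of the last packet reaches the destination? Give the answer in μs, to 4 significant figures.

52320 μs

Per-hop transmission t_tx = L/R = 320/220000000 = 1.45455 μs.
Per-hop propagation t_prop = 3650000/210000000 = 17381 μs.
Pipeline fill: first packet needs 3·t_tx to clear all hops; remaining 122 packets each add one t_tx.
Total = (3+123-1)·t_tx + 3·t_prop = 125·1.45455 + 3·17381 = 52320 μs.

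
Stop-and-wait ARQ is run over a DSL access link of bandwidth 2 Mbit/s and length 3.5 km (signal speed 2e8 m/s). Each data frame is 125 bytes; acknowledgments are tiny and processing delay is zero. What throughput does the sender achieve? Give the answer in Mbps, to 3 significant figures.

t_tx = L/R = 1000/2000000 = 0.0005 s.
t_prop = 3500/200000000 = 1.75e-05 s; RTT = 3.5e-05 s.
Cycle = t_tx + RTT = 0.000535 s.
Throughput = L / cycle = 1000 / 0.000535 = 1.87 Mbps.

1.87 Mbps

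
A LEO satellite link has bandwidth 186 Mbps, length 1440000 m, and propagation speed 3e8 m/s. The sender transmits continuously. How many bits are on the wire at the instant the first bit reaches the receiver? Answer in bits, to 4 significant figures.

Propagation delay = 1440000 / 300000000 = 0.0048 s.
BDP = R × t_prop = 186000000 × 0.0048 = 892800 bits.

892800 bits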